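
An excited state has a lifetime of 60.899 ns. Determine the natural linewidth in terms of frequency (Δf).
1.307 MHz

Using the energy-time uncertainty principle and E = hf:
ΔEΔt ≥ ℏ/2
hΔf·Δt ≥ ℏ/2

The minimum frequency uncertainty is:
Δf = ℏ/(2hτ) = 1/(4πτ)
Δf = 1/(4π × 6.090e-08 s)
Δf = 1.307e+06 Hz = 1.307 MHz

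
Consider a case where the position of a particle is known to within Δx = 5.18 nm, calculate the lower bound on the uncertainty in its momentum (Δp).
1.018 × 10^-26 kg·m/s

Using the Heisenberg uncertainty principle:
ΔxΔp ≥ ℏ/2

The minimum uncertainty in momentum is:
Δp_min = ℏ/(2Δx)
Δp_min = (1.055e-34 J·s) / (2 × 5.180e-09 m)
Δp_min = 1.018e-26 kg·m/s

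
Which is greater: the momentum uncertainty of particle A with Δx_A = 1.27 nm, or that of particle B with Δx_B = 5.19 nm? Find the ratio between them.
Particle A has the larger minimum momentum uncertainty, by a factor of 4.09.

For each particle, the minimum momentum uncertainty is Δp_min = ℏ/(2Δx):

Particle A: Δp_A = ℏ/(2×1.270e-09 m) = 4.152e-26 kg·m/s
Particle B: Δp_B = ℏ/(2×5.190e-09 m) = 1.016e-26 kg·m/s

Ratio: Δp_A/Δp_B = 4.09

Since Δp_min ∝ 1/Δx, the particle with smaller position uncertainty (A) has larger momentum uncertainty.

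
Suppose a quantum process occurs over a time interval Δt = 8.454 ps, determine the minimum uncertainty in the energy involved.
38.929 μeV

Using the energy-time uncertainty principle:
ΔEΔt ≥ ℏ/2

The minimum uncertainty in energy is:
ΔE_min = ℏ/(2Δt)
ΔE_min = (1.055e-34 J·s) / (2 × 8.454e-12 s)
ΔE_min = 6.237e-24 J = 38.929 μeV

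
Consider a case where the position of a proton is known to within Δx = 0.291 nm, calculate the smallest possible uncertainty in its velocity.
108.332 m/s

Using the Heisenberg uncertainty principle and Δp = mΔv:
ΔxΔp ≥ ℏ/2
Δx(mΔv) ≥ ℏ/2

The minimum uncertainty in velocity is:
Δv_min = ℏ/(2mΔx)
Δv_min = (1.055e-34 J·s) / (2 × 1.673e-27 kg × 2.910e-10 m)
Δv_min = 1.083e+02 m/s = 108.332 m/s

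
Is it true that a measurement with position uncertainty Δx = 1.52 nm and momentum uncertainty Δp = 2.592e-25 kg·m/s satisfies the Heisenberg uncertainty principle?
Yes, it satisfies the uncertainty principle.

Calculate the product ΔxΔp:
ΔxΔp = (1.520e-09 m) × (2.592e-25 kg·m/s)
ΔxΔp = 3.940e-34 J·s

Compare to the minimum allowed value ℏ/2:
ℏ/2 = 5.273e-35 J·s

Since ΔxΔp = 3.940e-34 J·s ≥ 5.273e-35 J·s = ℏ/2,
the measurement satisfies the uncertainty principle.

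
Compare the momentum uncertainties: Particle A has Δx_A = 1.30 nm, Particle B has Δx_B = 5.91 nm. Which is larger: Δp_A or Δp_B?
Particle A has the larger minimum momentum uncertainty, by a factor of 4.55.

For each particle, the minimum momentum uncertainty is Δp_min = ℏ/(2Δx):

Particle A: Δp_A = ℏ/(2×1.300e-09 m) = 4.056e-26 kg·m/s
Particle B: Δp_B = ℏ/(2×5.910e-09 m) = 8.922e-27 kg·m/s

Ratio: Δp_A/Δp_B = 4.55

Since Δp_min ∝ 1/Δx, the particle with smaller position uncertainty (A) has larger momentum uncertainty.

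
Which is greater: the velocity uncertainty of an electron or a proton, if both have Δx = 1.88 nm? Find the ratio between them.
The electron has the larger minimum velocity uncertainty, by a ratio of 1836.2.

For both particles, Δp_min = ℏ/(2Δx) = 2.805e-26 kg·m/s (same for both).

The velocity uncertainty is Δv = Δp/m:
- electron: Δv = 2.805e-26 / 9.109e-31 = 3.079e+04 m/s = 30.789 km/s
- proton: Δv = 2.805e-26 / 1.673e-27 = 1.677e+01 m/s = 16.768 m/s

Ratio: 3.079e+04 / 1.677e+01 = 1836.2

The lighter particle has larger velocity uncertainty because Δv ∝ 1/m.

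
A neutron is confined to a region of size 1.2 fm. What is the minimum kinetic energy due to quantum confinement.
3.597 MeV

Using the uncertainty principle:

1. Position uncertainty: Δx ≈ 1.200e-15 m
2. Minimum momentum uncertainty: Δp = ℏ/(2Δx) = 4.394e-20 kg·m/s
3. Minimum kinetic energy:
   KE = (Δp)²/(2m) = (4.394e-20)²/(2 × 1.675e-27 kg)
   KE = 5.764e-13 J = 3.597 MeV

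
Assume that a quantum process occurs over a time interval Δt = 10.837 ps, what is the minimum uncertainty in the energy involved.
30.369 μeV

Using the energy-time uncertainty principle:
ΔEΔt ≥ ℏ/2

The minimum uncertainty in energy is:
ΔE_min = ℏ/(2Δt)
ΔE_min = (1.055e-34 J·s) / (2 × 1.084e-11 s)
ΔE_min = 4.866e-24 J = 30.369 μeV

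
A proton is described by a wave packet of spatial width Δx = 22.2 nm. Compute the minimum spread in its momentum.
2.375 × 10^-27 kg·m/s

For a wave packet, the spatial width Δx and momentum spread Δp are related by the uncertainty principle:
ΔxΔp ≥ ℏ/2

The minimum momentum spread is:
Δp_min = ℏ/(2Δx)
Δp_min = (1.055e-34 J·s) / (2 × 2.220e-08 m)
Δp_min = 2.375e-27 kg·m/s

A wave packet cannot have both a well-defined position and well-defined momentum.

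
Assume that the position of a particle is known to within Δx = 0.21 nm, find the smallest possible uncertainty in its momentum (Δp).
2.511 × 10^-25 kg·m/s

Using the Heisenberg uncertainty principle:
ΔxΔp ≥ ℏ/2

The minimum uncertainty in momentum is:
Δp_min = ℏ/(2Δx)
Δp_min = (1.055e-34 J·s) / (2 × 2.100e-10 m)
Δp_min = 2.511e-25 kg·m/s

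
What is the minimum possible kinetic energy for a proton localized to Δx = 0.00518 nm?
193.328 meV

Localizing a particle requires giving it sufficient momentum uncertainty:

1. From uncertainty principle: Δp ≥ ℏ/(2Δx)
   Δp_min = (1.055e-34 J·s) / (2 × 5.180e-12 m)
   Δp_min = 1.018e-23 kg·m/s

2. This momentum uncertainty corresponds to kinetic energy:
   KE ≈ (Δp)²/(2m) = (1.018e-23)²/(2 × 1.673e-27 kg)
   KE = 3.097e-20 J = 193.328 meV

Tighter localization requires more energy.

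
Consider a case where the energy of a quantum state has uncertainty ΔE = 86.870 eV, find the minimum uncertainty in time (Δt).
3.788 as

Using the energy-time uncertainty principle:
ΔEΔt ≥ ℏ/2

The minimum uncertainty in time is:
Δt_min = ℏ/(2ΔE)
Δt_min = (1.055e-34 J·s) / (2 × 1.392e-17 J)
Δt_min = 3.788e-18 s = 3.788 as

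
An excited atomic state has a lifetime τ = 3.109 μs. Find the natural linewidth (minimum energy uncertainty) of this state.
105.856 peV

Using the energy-time uncertainty principle:
ΔEΔt ≥ ℏ/2

The lifetime τ represents the time uncertainty Δt.
The natural linewidth (minimum energy uncertainty) is:

ΔE = ℏ/(2τ)
ΔE = (1.055e-34 J·s) / (2 × 3.109e-06 s)
ΔE = 1.696e-29 J = 105.856 peV

This natural linewidth limits the precision of spectroscopic measurements.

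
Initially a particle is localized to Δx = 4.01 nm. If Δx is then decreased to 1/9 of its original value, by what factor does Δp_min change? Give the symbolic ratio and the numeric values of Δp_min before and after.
Original Δp_min = 1.315 × 10^-26 kg·m/s; new Δp'_min = 1.183 × 10^-25 kg·m/s; ratio Δp'_min/Δp_min = 9.

From the uncertainty principle ΔxΔp ≥ ℏ/2, the minimum momentum uncertainty is Δp_min = ℏ/(2Δx).

Original (Δx = 4.01 nm = 4.010e-09 m):
Δp_min = (1.055e-34 J·s)/(2 × 4.010e-09 m) = 1.315e-26 kg·m/s

When Δx → (1/9)Δx:
Δp'_min = ℏ/(2 × (1/9)Δx) = 9 × ℏ/(2Δx) = 9 × Δp_min
Δp'_min = 9 × 1.315e-26 kg·m/s = 1.183e-25 kg·m/s

Since Δp_min ∝ 1/Δx, when Δx is decreased to 1/9 of its original value, Δp_min increases to 9 times its original value.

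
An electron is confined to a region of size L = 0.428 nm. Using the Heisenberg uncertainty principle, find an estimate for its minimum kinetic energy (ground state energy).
51.997 meV

Using the uncertainty principle to estimate ground state energy:

1. The position uncertainty is approximately the confinement size:
   Δx ≈ L = 4.280e-10 m

2. From ΔxΔp ≥ ℏ/2, the minimum momentum uncertainty is:
   Δp ≈ ℏ/(2L) = 1.232e-25 kg·m/s

3. The kinetic energy is approximately:
   KE ≈ (Δp)²/(2m) = (1.232e-25)²/(2 × 9.109e-31 kg)
   KE ≈ 8.331e-21 J = 51.997 meV

This is an order-of-magnitude estimate of the ground state energy.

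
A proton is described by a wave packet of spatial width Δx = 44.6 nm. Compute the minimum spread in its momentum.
1.182 × 10^-27 kg·m/s

For a wave packet, the spatial width Δx and momentum spread Δp are related by the uncertainty principle:
ΔxΔp ≥ ℏ/2

The minimum momentum spread is:
Δp_min = ℏ/(2Δx)
Δp_min = (1.055e-34 J·s) / (2 × 4.460e-08 m)
Δp_min = 1.182e-27 kg·m/s

A wave packet cannot have both a well-defined position and well-defined momentum.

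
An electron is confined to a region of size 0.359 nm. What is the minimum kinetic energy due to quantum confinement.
73.905 meV

Using the uncertainty principle:

1. Position uncertainty: Δx ≈ 3.590e-10 m
2. Minimum momentum uncertainty: Δp = ℏ/(2Δx) = 1.469e-25 kg·m/s
3. Minimum kinetic energy:
   KE = (Δp)²/(2m) = (1.469e-25)²/(2 × 9.109e-31 kg)
   KE = 1.184e-20 J = 73.905 meV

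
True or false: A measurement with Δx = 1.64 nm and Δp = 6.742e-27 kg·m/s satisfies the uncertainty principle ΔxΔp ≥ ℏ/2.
No, it violates the uncertainty principle (impossible measurement).

Calculate the product ΔxΔp:
ΔxΔp = (1.640e-09 m) × (6.742e-27 kg·m/s)
ΔxΔp = 1.106e-35 J·s

Compare to the minimum allowed value ℏ/2:
ℏ/2 = 5.273e-35 J·s

Since ΔxΔp = 1.106e-35 J·s < 5.273e-35 J·s = ℏ/2,
the measurement violates the uncertainty principle.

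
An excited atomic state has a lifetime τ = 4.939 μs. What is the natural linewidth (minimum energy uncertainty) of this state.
66.634 peV

Using the energy-time uncertainty principle:
ΔEΔt ≥ ℏ/2

The lifetime τ represents the time uncertainty Δt.
The natural linewidth (minimum energy uncertainty) is:

ΔE = ℏ/(2τ)
ΔE = (1.055e-34 J·s) / (2 × 4.939e-06 s)
ΔE = 1.068e-29 J = 66.634 peV

This natural linewidth limits the precision of spectroscopic measurements.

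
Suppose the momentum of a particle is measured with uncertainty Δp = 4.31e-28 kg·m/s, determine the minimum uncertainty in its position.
122.340 nm

Using the Heisenberg uncertainty principle:
ΔxΔp ≥ ℏ/2

The minimum uncertainty in position is:
Δx_min = ℏ/(2Δp)
Δx_min = (1.055e-34 J·s) / (2 × 4.310e-28 kg·m/s)
Δx_min = 1.223e-07 m = 122.340 nm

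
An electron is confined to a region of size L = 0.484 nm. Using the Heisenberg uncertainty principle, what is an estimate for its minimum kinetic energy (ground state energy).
40.660 meV

Using the uncertainty principle to estimate ground state energy:

1. The position uncertainty is approximately the confinement size:
   Δx ≈ L = 4.840e-10 m

2. From ΔxΔp ≥ ℏ/2, the minimum momentum uncertainty is:
   Δp ≈ ℏ/(2L) = 1.089e-25 kg·m/s

3. The kinetic energy is approximately:
   KE ≈ (Δp)²/(2m) = (1.089e-25)²/(2 × 9.109e-31 kg)
   KE ≈ 6.515e-21 J = 40.660 meV

This is an order-of-magnitude estimate of the ground state energy.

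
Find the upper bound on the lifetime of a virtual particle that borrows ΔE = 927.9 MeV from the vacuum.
3.547 × 10^-25 s

Using the energy-time uncertainty principle:
ΔEΔt ≥ ℏ/2

For a virtual particle borrowing energy ΔE, the maximum lifetime is:
Δt_max = ℏ/(2ΔE)

Converting energy:
ΔE = 927.9 MeV = 1.487e-10 J

Δt_max = (1.055e-34 J·s) / (2 × 1.487e-10 J)
Δt_max = 3.547e-25 s = 3.547 × 10^-25 s

Virtual particles with higher borrowed energy exist for shorter times.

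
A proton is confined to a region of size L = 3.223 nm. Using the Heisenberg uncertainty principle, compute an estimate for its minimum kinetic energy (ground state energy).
499.383 neV

Using the uncertainty principle to estimate ground state energy:

1. The position uncertainty is approximately the confinement size:
   Δx ≈ L = 3.223e-09 m

2. From ΔxΔp ≥ ℏ/2, the minimum momentum uncertainty is:
   Δp ≈ ℏ/(2L) = 1.636e-26 kg·m/s

3. The kinetic energy is approximately:
   KE ≈ (Δp)²/(2m) = (1.636e-26)²/(2 × 1.673e-27 kg)
   KE ≈ 8.001e-26 J = 499.383 neV

This is an order-of-magnitude estimate of the ground state energy.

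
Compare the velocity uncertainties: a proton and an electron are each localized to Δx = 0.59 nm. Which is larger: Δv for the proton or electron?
The electron has the larger minimum velocity uncertainty, by a ratio of 1836.2.

For both particles, Δp_min = ℏ/(2Δx) = 8.937e-26 kg·m/s (same for both).

The velocity uncertainty is Δv = Δp/m:
- proton: Δv = 8.937e-26 / 1.673e-27 = 5.343e+01 m/s = 53.431 m/s
- electron: Δv = 8.937e-26 / 9.109e-31 = 9.811e+04 m/s = 98.108 km/s

Ratio: 9.811e+04 / 5.343e+01 = 1836.2

The lighter particle has larger velocity uncertainty because Δv ∝ 1/m.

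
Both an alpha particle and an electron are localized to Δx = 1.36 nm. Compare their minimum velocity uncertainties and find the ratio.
The electron has the larger minimum velocity uncertainty, by a ratio of 7294.3.

For both particles, Δp_min = ℏ/(2Δx) = 3.877e-26 kg·m/s (same for both).

The velocity uncertainty is Δv = Δp/m:
- alpha particle: Δv = 3.877e-26 / 6.645e-27 = 5.835e+00 m/s = 5.835 m/s
- electron: Δv = 3.877e-26 / 9.109e-31 = 4.256e+04 m/s = 42.562 km/s

Ratio: 4.256e+04 / 5.835e+00 = 7294.3

The lighter particle has larger velocity uncertainty because Δv ∝ 1/m.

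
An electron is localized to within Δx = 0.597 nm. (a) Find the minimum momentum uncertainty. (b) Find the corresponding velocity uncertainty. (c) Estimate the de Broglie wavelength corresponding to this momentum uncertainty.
(a) Δp_min = 8.832 × 10^-26 kg·m/s
(b) Δv_min = 96.958 km/s
(c) λ_dB = 7.502 nm

Step-by-step:

(a) From the uncertainty principle:
Δp_min = ℏ/(2Δx) = (1.055e-34 J·s)/(2 × 5.970e-10 m) = 8.832e-26 kg·m/s

(b) The velocity uncertainty:
Δv = Δp/m = (8.832e-26 kg·m/s)/(9.109e-31 kg) = 9.696e+04 m/s = 96.958 km/s

(c) The de Broglie wavelength for this momentum:
λ = h/p = (6.626e-34 J·s)/(8.832e-26 kg·m/s) = 7.502e-09 m = 7.502 nm

Note: The de Broglie wavelength is comparable to the localization size, as expected from wave-particle duality.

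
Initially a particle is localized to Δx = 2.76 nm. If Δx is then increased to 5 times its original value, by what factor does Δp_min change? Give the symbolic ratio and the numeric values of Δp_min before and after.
Original Δp_min = 1.910 × 10^-26 kg·m/s; new Δp'_min = 3.821 × 10^-27 kg·m/s; ratio Δp'_min/Δp_min = 1/5.

From the uncertainty principle ΔxΔp ≥ ℏ/2, the minimum momentum uncertainty is Δp_min = ℏ/(2Δx).

Original (Δx = 2.76 nm = 2.760e-09 m):
Δp_min = (1.055e-34 J·s)/(2 × 2.760e-09 m) = 1.910e-26 kg·m/s

When Δx → 5Δx:
Δp'_min = ℏ/(2 × 5Δx) = (1/5) × ℏ/(2Δx) = (1/5) × Δp_min
Δp'_min = 1/5 × 1.910e-26 kg·m/s = 3.821e-27 kg·m/s

Since Δp_min ∝ 1/Δx, when Δx is increased to 5 times its original value, Δp_min decreases to 1/5 of its original value.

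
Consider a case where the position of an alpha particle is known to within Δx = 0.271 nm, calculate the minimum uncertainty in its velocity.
29.282 m/s

Using the Heisenberg uncertainty principle and Δp = mΔv:
ΔxΔp ≥ ℏ/2
Δx(mΔv) ≥ ℏ/2

The minimum uncertainty in velocity is:
Δv_min = ℏ/(2mΔx)
Δv_min = (1.055e-34 J·s) / (2 × 6.645e-27 kg × 2.710e-10 m)
Δv_min = 2.928e+01 m/s = 29.282 m/s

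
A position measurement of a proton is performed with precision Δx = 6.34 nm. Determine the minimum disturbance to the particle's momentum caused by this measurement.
8.317 × 10^-27 kg·m/s

The uncertainty principle implies that measuring position disturbs momentum:
ΔxΔp ≥ ℏ/2

When we measure position with precision Δx, we necessarily introduce a momentum uncertainty:
Δp ≥ ℏ/(2Δx)
Δp_min = (1.055e-34 J·s) / (2 × 6.340e-09 m)
Δp_min = 8.317e-27 kg·m/s

The more precisely we measure position, the greater the momentum disturbance.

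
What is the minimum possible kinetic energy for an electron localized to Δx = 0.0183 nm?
28.442 eV

Localizing a particle requires giving it sufficient momentum uncertainty:

1. From uncertainty principle: Δp ≥ ℏ/(2Δx)
   Δp_min = (1.055e-34 J·s) / (2 × 1.830e-11 m)
   Δp_min = 2.881e-24 kg·m/s

2. This momentum uncertainty corresponds to kinetic energy:
   KE ≈ (Δp)²/(2m) = (2.881e-24)²/(2 × 9.109e-31 kg)
   KE = 4.557e-18 J = 28.442 eV

Tighter localization requires more energy.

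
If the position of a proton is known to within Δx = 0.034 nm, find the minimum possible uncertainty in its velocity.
927.192 m/s

Using the Heisenberg uncertainty principle and Δp = mΔv:
ΔxΔp ≥ ℏ/2
Δx(mΔv) ≥ ℏ/2

The minimum uncertainty in velocity is:
Δv_min = ℏ/(2mΔx)
Δv_min = (1.055e-34 J·s) / (2 × 1.673e-27 kg × 3.400e-11 m)
Δv_min = 9.272e+02 m/s = 927.192 m/s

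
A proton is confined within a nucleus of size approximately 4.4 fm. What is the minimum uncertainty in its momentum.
1.198 × 10^-20 kg·m/s

Using the Heisenberg uncertainty principle:
ΔxΔp ≥ ℏ/2

With Δx ≈ L = 4.400e-15 m (the confinement size):
Δp_min = ℏ/(2Δx)
Δp_min = (1.055e-34 J·s) / (2 × 4.400e-15 m)
Δp_min = 1.198e-20 kg·m/s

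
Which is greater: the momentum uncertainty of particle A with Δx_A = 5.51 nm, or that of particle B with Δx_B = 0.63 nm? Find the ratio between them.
Particle B has the larger minimum momentum uncertainty, by a factor of 8.75.

For each particle, the minimum momentum uncertainty is Δp_min = ℏ/(2Δx):

Particle A: Δp_A = ℏ/(2×5.510e-09 m) = 9.570e-27 kg·m/s
Particle B: Δp_B = ℏ/(2×6.300e-10 m) = 8.370e-26 kg·m/s

Ratio: Δp_B/Δp_A = 8.75

Since Δp_min ∝ 1/Δx, the particle with smaller position uncertainty (B) has larger momentum uncertainty.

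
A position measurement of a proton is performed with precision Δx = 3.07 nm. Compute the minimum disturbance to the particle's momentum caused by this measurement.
1.718 × 10^-26 kg·m/s

The uncertainty principle implies that measuring position disturbs momentum:
ΔxΔp ≥ ℏ/2

When we measure position with precision Δx, we necessarily introduce a momentum uncertainty:
Δp ≥ ℏ/(2Δx)
Δp_min = (1.055e-34 J·s) / (2 × 3.070e-09 m)
Δp_min = 1.718e-26 kg·m/s

The more precisely we measure position, the greater the momentum disturbance.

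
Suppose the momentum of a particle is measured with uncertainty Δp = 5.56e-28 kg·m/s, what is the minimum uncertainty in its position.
94.836 nm

Using the Heisenberg uncertainty principle:
ΔxΔp ≥ ℏ/2

The minimum uncertainty in position is:
Δx_min = ℏ/(2Δp)
Δx_min = (1.055e-34 J·s) / (2 × 5.560e-28 kg·m/s)
Δx_min = 9.484e-08 m = 94.836 nm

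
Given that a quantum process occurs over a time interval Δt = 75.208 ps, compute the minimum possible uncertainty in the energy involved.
4.376 μeV

Using the energy-time uncertainty principle:
ΔEΔt ≥ ℏ/2

The minimum uncertainty in energy is:
ΔE_min = ℏ/(2Δt)
ΔE_min = (1.055e-34 J·s) / (2 × 7.521e-11 s)
ΔE_min = 7.011e-25 J = 4.376 μeV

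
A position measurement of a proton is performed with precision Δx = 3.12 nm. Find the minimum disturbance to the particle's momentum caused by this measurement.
1.690 × 10^-26 kg·m/s

The uncertainty principle implies that measuring position disturbs momentum:
ΔxΔp ≥ ℏ/2

When we measure position with precision Δx, we necessarily introduce a momentum uncertainty:
Δp ≥ ℏ/(2Δx)
Δp_min = (1.055e-34 J·s) / (2 × 3.120e-09 m)
Δp_min = 1.690e-26 kg·m/s

The more precisely we measure position, the greater the momentum disturbance.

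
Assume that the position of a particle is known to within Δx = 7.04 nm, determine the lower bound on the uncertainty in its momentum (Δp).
7.490 × 10^-27 kg·m/s

Using the Heisenberg uncertainty principle:
ΔxΔp ≥ ℏ/2

The minimum uncertainty in momentum is:
Δp_min = ℏ/(2Δx)
Δp_min = (1.055e-34 J·s) / (2 × 7.040e-09 m)
Δp_min = 7.490e-27 kg·m/s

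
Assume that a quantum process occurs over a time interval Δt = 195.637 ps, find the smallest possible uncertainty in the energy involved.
1.682 μeV

Using the energy-time uncertainty principle:
ΔEΔt ≥ ℏ/2

The minimum uncertainty in energy is:
ΔE_min = ℏ/(2Δt)
ΔE_min = (1.055e-34 J·s) / (2 × 1.956e-10 s)
ΔE_min = 2.695e-25 J = 1.682 μeV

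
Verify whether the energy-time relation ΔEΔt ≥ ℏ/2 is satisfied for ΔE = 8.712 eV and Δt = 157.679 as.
Yes, it satisfies the uncertainty relation.

Calculate the product ΔEΔt:
ΔE = 8.712 eV = 1.396e-18 J
ΔEΔt = (1.396e-18 J) × (1.577e-16 s)
ΔEΔt = 2.201e-34 J·s

Compare to the minimum allowed value ℏ/2:
ℏ/2 = 5.273e-35 J·s

Since ΔEΔt = 2.201e-34 J·s ≥ 5.273e-35 J·s = ℏ/2,
this satisfies the uncertainty relation.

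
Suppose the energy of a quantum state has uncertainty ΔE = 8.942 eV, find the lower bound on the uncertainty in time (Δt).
36.805 as

Using the energy-time uncertainty principle:
ΔEΔt ≥ ℏ/2

The minimum uncertainty in time is:
Δt_min = ℏ/(2ΔE)
Δt_min = (1.055e-34 J·s) / (2 × 1.433e-18 J)
Δt_min = 3.680e-17 s = 36.805 as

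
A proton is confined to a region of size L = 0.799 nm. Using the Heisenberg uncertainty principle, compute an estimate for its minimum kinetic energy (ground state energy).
8.126 μeV

Using the uncertainty principle to estimate ground state energy:

1. The position uncertainty is approximately the confinement size:
   Δx ≈ L = 7.990e-10 m

2. From ΔxΔp ≥ ℏ/2, the minimum momentum uncertainty is:
   Δp ≈ ℏ/(2L) = 6.599e-26 kg·m/s

3. The kinetic energy is approximately:
   KE ≈ (Δp)²/(2m) = (6.599e-26)²/(2 × 1.673e-27 kg)
   KE ≈ 1.302e-24 J = 8.126 μeV

This is an order-of-magnitude estimate of the ground state energy.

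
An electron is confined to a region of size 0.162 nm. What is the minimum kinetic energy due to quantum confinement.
362.938 meV

Using the uncertainty principle:

1. Position uncertainty: Δx ≈ 1.620e-10 m
2. Minimum momentum uncertainty: Δp = ℏ/(2Δx) = 3.255e-25 kg·m/s
3. Minimum kinetic energy:
   KE = (Δp)²/(2m) = (3.255e-25)²/(2 × 9.109e-31 kg)
   KE = 5.815e-20 J = 362.938 meV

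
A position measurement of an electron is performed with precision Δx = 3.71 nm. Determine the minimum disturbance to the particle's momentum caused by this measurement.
1.421 × 10^-26 kg·m/s

The uncertainty principle implies that measuring position disturbs momentum:
ΔxΔp ≥ ℏ/2

When we measure position with precision Δx, we necessarily introduce a momentum uncertainty:
Δp ≥ ℏ/(2Δx)
Δp_min = (1.055e-34 J·s) / (2 × 3.710e-09 m)
Δp_min = 1.421e-26 kg·m/s

The more precisely we measure position, the greater the momentum disturbance.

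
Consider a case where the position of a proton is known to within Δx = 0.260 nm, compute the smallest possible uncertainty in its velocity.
121.248 m/s

Using the Heisenberg uncertainty principle and Δp = mΔv:
ΔxΔp ≥ ℏ/2
Δx(mΔv) ≥ ℏ/2

The minimum uncertainty in velocity is:
Δv_min = ℏ/(2mΔx)
Δv_min = (1.055e-34 J·s) / (2 × 1.673e-27 kg × 2.600e-10 m)
Δv_min = 1.212e+02 m/s = 121.248 m/s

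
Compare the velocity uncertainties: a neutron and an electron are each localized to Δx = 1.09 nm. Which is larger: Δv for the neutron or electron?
The electron has the larger minimum velocity uncertainty, by a ratio of 1838.7.

For both particles, Δp_min = ℏ/(2Δx) = 4.837e-26 kg·m/s (same for both).

The velocity uncertainty is Δv = Δp/m:
- neutron: Δv = 4.837e-26 / 1.675e-27 = 2.888e+01 m/s = 28.882 m/s
- electron: Δv = 4.837e-26 / 9.109e-31 = 5.310e+04 m/s = 53.104 km/s

Ratio: 5.310e+04 / 2.888e+01 = 1838.7

The lighter particle has larger velocity uncertainty because Δv ∝ 1/m.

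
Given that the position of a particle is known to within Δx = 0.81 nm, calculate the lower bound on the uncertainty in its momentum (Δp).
6.510 × 10^-26 kg·m/s

Using the Heisenberg uncertainty principle:
ΔxΔp ≥ ℏ/2

The minimum uncertainty in momentum is:
Δp_min = ℏ/(2Δx)
Δp_min = (1.055e-34 J·s) / (2 × 8.100e-10 m)
Δp_min = 6.510e-26 kg·m/s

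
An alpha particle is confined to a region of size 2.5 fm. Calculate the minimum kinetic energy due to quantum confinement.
208.929 keV

Using the uncertainty principle:

1. Position uncertainty: Δx ≈ 2.500e-15 m
2. Minimum momentum uncertainty: Δp = ℏ/(2Δx) = 2.109e-20 kg·m/s
3. Minimum kinetic energy:
   KE = (Δp)²/(2m) = (2.109e-20)²/(2 × 6.645e-27 kg)
   KE = 3.347e-14 J = 208.929 keV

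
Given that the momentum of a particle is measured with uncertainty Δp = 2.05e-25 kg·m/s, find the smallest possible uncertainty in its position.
257.213 pm

Using the Heisenberg uncertainty principle:
ΔxΔp ≥ ℏ/2

The minimum uncertainty in position is:
Δx_min = ℏ/(2Δp)
Δx_min = (1.055e-34 J·s) / (2 × 2.050e-25 kg·m/s)
Δx_min = 2.572e-10 m = 257.213 pm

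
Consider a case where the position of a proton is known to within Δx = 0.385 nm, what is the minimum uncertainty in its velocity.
81.882 m/s

Using the Heisenberg uncertainty principle and Δp = mΔv:
ΔxΔp ≥ ℏ/2
Δx(mΔv) ≥ ℏ/2

The minimum uncertainty in velocity is:
Δv_min = ℏ/(2mΔx)
Δv_min = (1.055e-34 J·s) / (2 × 1.673e-27 kg × 3.850e-10 m)
Δv_min = 8.188e+01 m/s = 81.882 m/s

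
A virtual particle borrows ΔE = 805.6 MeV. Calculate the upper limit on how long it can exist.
4.085 × 10^-25 s

Using the energy-time uncertainty principle:
ΔEΔt ≥ ℏ/2

For a virtual particle borrowing energy ΔE, the maximum lifetime is:
Δt_max = ℏ/(2ΔE)

Converting energy:
ΔE = 805.6 MeV = 1.291e-10 J

Δt_max = (1.055e-34 J·s) / (2 × 1.291e-10 J)
Δt_max = 4.085e-25 s = 4.085 × 10^-25 s

Virtual particles with higher borrowed energy exist for shorter times.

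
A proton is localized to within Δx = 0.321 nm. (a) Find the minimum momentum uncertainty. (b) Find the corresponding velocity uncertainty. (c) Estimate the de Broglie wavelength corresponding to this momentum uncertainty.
(a) Δp_min = 1.643 × 10^-25 kg·m/s
(b) Δv_min = 98.207 m/s
(c) λ_dB = 4.034 nm

Step-by-step:

(a) From the uncertainty principle:
Δp_min = ℏ/(2Δx) = (1.055e-34 J·s)/(2 × 3.210e-10 m) = 1.643e-25 kg·m/s

(b) The velocity uncertainty:
Δv = Δp/m = (1.643e-25 kg·m/s)/(1.673e-27 kg) = 9.821e+01 m/s = 98.207 m/s

(c) The de Broglie wavelength for this momentum:
λ = h/p = (6.626e-34 J·s)/(1.643e-25 kg·m/s) = 4.034e-09 m = 4.034 nm

Note: The de Broglie wavelength is comparable to the localization size, as expected from wave-particle duality.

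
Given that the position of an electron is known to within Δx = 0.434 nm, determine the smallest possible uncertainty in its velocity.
133.373 km/s

Using the Heisenberg uncertainty principle and Δp = mΔv:
ΔxΔp ≥ ℏ/2
Δx(mΔv) ≥ ℏ/2

The minimum uncertainty in velocity is:
Δv_min = ℏ/(2mΔx)
Δv_min = (1.055e-34 J·s) / (2 × 9.109e-31 kg × 4.340e-10 m)
Δv_min = 1.334e+05 m/s = 133.373 km/s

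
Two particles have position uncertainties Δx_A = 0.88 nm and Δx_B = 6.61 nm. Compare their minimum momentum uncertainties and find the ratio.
Particle A has the larger minimum momentum uncertainty, by a factor of 7.51.

For each particle, the minimum momentum uncertainty is Δp_min = ℏ/(2Δx):

Particle A: Δp_A = ℏ/(2×8.800e-10 m) = 5.992e-26 kg·m/s
Particle B: Δp_B = ℏ/(2×6.610e-09 m) = 7.977e-27 kg·m/s

Ratio: Δp_A/Δp_B = 7.51

Since Δp_min ∝ 1/Δx, the particle with smaller position uncertainty (A) has larger momentum uncertainty.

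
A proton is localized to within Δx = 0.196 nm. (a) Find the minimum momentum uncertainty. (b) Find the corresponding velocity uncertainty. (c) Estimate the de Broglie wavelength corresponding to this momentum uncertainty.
(a) Δp_min = 2.690 × 10^-25 kg·m/s
(b) Δv_min = 160.839 m/s
(c) λ_dB = 2.463 nm

Step-by-step:

(a) From the uncertainty principle:
Δp_min = ℏ/(2Δx) = (1.055e-34 J·s)/(2 × 1.960e-10 m) = 2.690e-25 kg·m/s

(b) The velocity uncertainty:
Δv = Δp/m = (2.690e-25 kg·m/s)/(1.673e-27 kg) = 1.608e+02 m/s = 160.839 m/s

(c) The de Broglie wavelength for this momentum:
λ = h/p = (6.626e-34 J·s)/(2.690e-25 kg·m/s) = 2.463e-09 m = 2.463 nm

Note: The de Broglie wavelength is comparable to the localization size, as expected from wave-particle duality.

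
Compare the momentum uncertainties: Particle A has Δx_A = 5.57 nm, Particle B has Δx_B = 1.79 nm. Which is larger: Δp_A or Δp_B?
Particle B has the larger minimum momentum uncertainty, by a factor of 3.11.

For each particle, the minimum momentum uncertainty is Δp_min = ℏ/(2Δx):

Particle A: Δp_A = ℏ/(2×5.570e-09 m) = 9.467e-27 kg·m/s
Particle B: Δp_B = ℏ/(2×1.790e-09 m) = 2.946e-26 kg·m/s

Ratio: Δp_B/Δp_A = 3.11

Since Δp_min ∝ 1/Δx, the particle with smaller position uncertainty (B) has larger momentum uncertainty.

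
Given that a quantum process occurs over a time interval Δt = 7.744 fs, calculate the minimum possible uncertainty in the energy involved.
42.498 meV

Using the energy-time uncertainty principle:
ΔEΔt ≥ ℏ/2

The minimum uncertainty in energy is:
ΔE_min = ℏ/(2Δt)
ΔE_min = (1.055e-34 J·s) / (2 × 7.744e-15 s)
ΔE_min = 6.809e-21 J = 42.498 meV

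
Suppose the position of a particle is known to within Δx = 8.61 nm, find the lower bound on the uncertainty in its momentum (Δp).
6.124 × 10^-27 kg·m/s

Using the Heisenberg uncertainty principle:
ΔxΔp ≥ ℏ/2

The minimum uncertainty in momentum is:
Δp_min = ℏ/(2Δx)
Δp_min = (1.055e-34 J·s) / (2 × 8.610e-09 m)
Δp_min = 6.124e-27 kg·m/s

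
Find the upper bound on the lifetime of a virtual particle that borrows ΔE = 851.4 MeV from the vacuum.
3.865 × 10^-25 s

Using the energy-time uncertainty principle:
ΔEΔt ≥ ℏ/2

For a virtual particle borrowing energy ΔE, the maximum lifetime is:
Δt_max = ℏ/(2ΔE)

Converting energy:
ΔE = 851.4 MeV = 1.364e-10 J

Δt_max = (1.055e-34 J·s) / (2 × 1.364e-10 J)
Δt_max = 3.865e-25 s = 3.865 × 10^-25 s

Virtual particles with higher borrowed energy exist for shorter times.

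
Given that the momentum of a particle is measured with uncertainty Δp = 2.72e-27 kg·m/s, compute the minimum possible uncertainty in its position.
19.386 nm

Using the Heisenberg uncertainty principle:
ΔxΔp ≥ ℏ/2

The minimum uncertainty in position is:
Δx_min = ℏ/(2Δp)
Δx_min = (1.055e-34 J·s) / (2 × 2.720e-27 kg·m/s)
Δx_min = 1.939e-08 m = 19.386 nm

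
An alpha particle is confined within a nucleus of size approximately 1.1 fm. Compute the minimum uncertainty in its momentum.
4.794 × 10^-20 kg·m/s

Using the Heisenberg uncertainty principle:
ΔxΔp ≥ ℏ/2

With Δx ≈ L = 1.100e-15 m (the confinement size):
Δp_min = ℏ/(2Δx)
Δp_min = (1.055e-34 J·s) / (2 × 1.100e-15 m)
Δp_min = 4.794e-20 kg·m/s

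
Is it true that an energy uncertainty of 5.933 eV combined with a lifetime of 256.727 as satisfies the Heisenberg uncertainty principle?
Yes, it satisfies the uncertainty relation.

Calculate the product ΔEΔt:
ΔE = 5.933 eV = 9.506e-19 J
ΔEΔt = (9.506e-19 J) × (2.567e-16 s)
ΔEΔt = 2.440e-34 J·s

Compare to the minimum allowed value ℏ/2:
ℏ/2 = 5.273e-35 J·s

Since ΔEΔt = 2.440e-34 J·s ≥ 5.273e-35 J·s = ℏ/2,
this satisfies the uncertainty relation.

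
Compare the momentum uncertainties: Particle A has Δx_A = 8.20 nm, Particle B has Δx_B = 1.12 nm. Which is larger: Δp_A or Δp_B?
Particle B has the larger minimum momentum uncertainty, by a factor of 7.32.

For each particle, the minimum momentum uncertainty is Δp_min = ℏ/(2Δx):

Particle A: Δp_A = ℏ/(2×8.200e-09 m) = 6.430e-27 kg·m/s
Particle B: Δp_B = ℏ/(2×1.120e-09 m) = 4.708e-26 kg·m/s

Ratio: Δp_B/Δp_A = 7.32

Since Δp_min ∝ 1/Δx, the particle with smaller position uncertainty (B) has larger momentum uncertainty.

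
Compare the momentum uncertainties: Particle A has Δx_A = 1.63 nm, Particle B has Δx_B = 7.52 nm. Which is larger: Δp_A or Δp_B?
Particle A has the larger minimum momentum uncertainty, by a factor of 4.61.

For each particle, the minimum momentum uncertainty is Δp_min = ℏ/(2Δx):

Particle A: Δp_A = ℏ/(2×1.630e-09 m) = 3.235e-26 kg·m/s
Particle B: Δp_B = ℏ/(2×7.520e-09 m) = 7.012e-27 kg·m/s

Ratio: Δp_A/Δp_B = 4.61

Since Δp_min ∝ 1/Δx, the particle with smaller position uncertainty (A) has larger momentum uncertainty.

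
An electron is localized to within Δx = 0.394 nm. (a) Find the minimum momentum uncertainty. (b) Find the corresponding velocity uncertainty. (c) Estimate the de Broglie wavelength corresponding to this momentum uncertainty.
(a) Δp_min = 1.338 × 10^-25 kg·m/s
(b) Δv_min = 146.913 km/s
(c) λ_dB = 4.951 nm

Step-by-step:

(a) From the uncertainty principle:
Δp_min = ℏ/(2Δx) = (1.055e-34 J·s)/(2 × 3.940e-10 m) = 1.338e-25 kg·m/s

(b) The velocity uncertainty:
Δv = Δp/m = (1.338e-25 kg·m/s)/(9.109e-31 kg) = 1.469e+05 m/s = 146.913 km/s

(c) The de Broglie wavelength for this momentum:
λ = h/p = (6.626e-34 J·s)/(1.338e-25 kg·m/s) = 4.951e-09 m = 4.951 nm

Note: The de Broglie wavelength is comparable to the localization size, as expected from wave-particle duality.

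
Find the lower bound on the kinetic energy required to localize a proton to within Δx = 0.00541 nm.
177.239 meV

Localizing a particle requires giving it sufficient momentum uncertainty:

1. From uncertainty principle: Δp ≥ ℏ/(2Δx)
   Δp_min = (1.055e-34 J·s) / (2 × 5.410e-12 m)
   Δp_min = 9.747e-24 kg·m/s

2. This momentum uncertainty corresponds to kinetic energy:
   KE ≈ (Δp)²/(2m) = (9.747e-24)²/(2 × 1.673e-27 kg)
   KE = 2.840e-20 J = 177.239 meV

Tighter localization requires more energy.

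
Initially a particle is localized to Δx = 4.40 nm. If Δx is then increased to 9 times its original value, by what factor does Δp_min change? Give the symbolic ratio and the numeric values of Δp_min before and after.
Original Δp_min = 1.198 × 10^-26 kg·m/s; new Δp'_min = 1.332 × 10^-27 kg·m/s; ratio Δp'_min/Δp_min = 1/9.

From the uncertainty principle ΔxΔp ≥ ℏ/2, the minimum momentum uncertainty is Δp_min = ℏ/(2Δx).

Original (Δx = 4.40 nm = 4.400e-09 m):
Δp_min = (1.055e-34 J·s)/(2 × 4.400e-09 m) = 1.198e-26 kg·m/s

When Δx → 9Δx:
Δp'_min = ℏ/(2 × 9Δx) = (1/9) × ℏ/(2Δx) = (1/9) × Δp_min
Δp'_min = 1/9 × 1.198e-26 kg·m/s = 1.332e-27 kg·m/s

Since Δp_min ∝ 1/Δx, when Δx is increased to 9 times its original value, Δp_min decreases to 1/9 of its original value.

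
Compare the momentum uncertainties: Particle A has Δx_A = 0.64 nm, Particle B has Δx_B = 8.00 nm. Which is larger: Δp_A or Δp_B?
Particle A has the larger minimum momentum uncertainty, by a factor of 12.50.

For each particle, the minimum momentum uncertainty is Δp_min = ℏ/(2Δx):

Particle A: Δp_A = ℏ/(2×6.400e-10 m) = 8.239e-26 kg·m/s
Particle B: Δp_B = ℏ/(2×8.000e-09 m) = 6.591e-27 kg·m/s

Ratio: Δp_A/Δp_B = 12.50

Since Δp_min ∝ 1/Δx, the particle with smaller position uncertainty (A) has larger momentum uncertainty.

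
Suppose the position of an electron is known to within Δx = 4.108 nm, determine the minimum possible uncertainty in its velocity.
14.091 km/s

Using the Heisenberg uncertainty principle and Δp = mΔv:
ΔxΔp ≥ ℏ/2
Δx(mΔv) ≥ ℏ/2

The minimum uncertainty in velocity is:
Δv_min = ℏ/(2mΔx)
Δv_min = (1.055e-34 J·s) / (2 × 9.109e-31 kg × 4.108e-09 m)
Δv_min = 1.409e+04 m/s = 14.091 km/s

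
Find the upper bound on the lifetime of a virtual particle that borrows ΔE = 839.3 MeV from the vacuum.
3.921 × 10^-25 s

Using the energy-time uncertainty principle:
ΔEΔt ≥ ℏ/2

For a virtual particle borrowing energy ΔE, the maximum lifetime is:
Δt_max = ℏ/(2ΔE)

Converting energy:
ΔE = 839.3 MeV = 1.345e-10 J

Δt_max = (1.055e-34 J·s) / (2 × 1.345e-10 J)
Δt_max = 3.921e-25 s = 3.921 × 10^-25 s

Virtual particles with higher borrowed energy exist for shorter times.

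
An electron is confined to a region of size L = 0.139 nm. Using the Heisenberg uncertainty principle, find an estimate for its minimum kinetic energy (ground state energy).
492.985 meV

Using the uncertainty principle to estimate ground state energy:

1. The position uncertainty is approximately the confinement size:
   Δx ≈ L = 1.390e-10 m

2. From ΔxΔp ≥ ℏ/2, the minimum momentum uncertainty is:
   Δp ≈ ℏ/(2L) = 3.793e-25 kg·m/s

3. The kinetic energy is approximately:
   KE ≈ (Δp)²/(2m) = (3.793e-25)²/(2 × 9.109e-31 kg)
   KE ≈ 7.898e-20 J = 492.985 meV

This is an order-of-magnitude estimate of the ground state energy.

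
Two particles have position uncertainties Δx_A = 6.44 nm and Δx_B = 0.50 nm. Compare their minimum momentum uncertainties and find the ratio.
Particle B has the larger minimum momentum uncertainty, by a factor of 12.88.

For each particle, the minimum momentum uncertainty is Δp_min = ℏ/(2Δx):

Particle A: Δp_A = ℏ/(2×6.440e-09 m) = 8.188e-27 kg·m/s
Particle B: Δp_B = ℏ/(2×5.000e-10 m) = 1.055e-25 kg·m/s

Ratio: Δp_B/Δp_A = 12.88

Since Δp_min ∝ 1/Δx, the particle with smaller position uncertainty (B) has larger momentum uncertainty.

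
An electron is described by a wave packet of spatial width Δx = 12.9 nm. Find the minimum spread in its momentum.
4.087 × 10^-27 kg·m/s

For a wave packet, the spatial width Δx and momentum spread Δp are related by the uncertainty principle:
ΔxΔp ≥ ℏ/2

The minimum momentum spread is:
Δp_min = ℏ/(2Δx)
Δp_min = (1.055e-34 J·s) / (2 × 1.290e-08 m)
Δp_min = 4.087e-27 kg·m/s

A wave packet cannot have both a well-defined position and well-defined momentum.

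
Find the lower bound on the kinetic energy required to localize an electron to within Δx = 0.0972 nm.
1.008 eV

Localizing a particle requires giving it sufficient momentum uncertainty:

1. From uncertainty principle: Δp ≥ ℏ/(2Δx)
   Δp_min = (1.055e-34 J·s) / (2 × 9.720e-11 m)
   Δp_min = 5.425e-25 kg·m/s

2. This momentum uncertainty corresponds to kinetic energy:
   KE ≈ (Δp)²/(2m) = (5.425e-25)²/(2 × 9.109e-31 kg)
   KE = 1.615e-19 J = 1.008 eV

Tighter localization requires more energy.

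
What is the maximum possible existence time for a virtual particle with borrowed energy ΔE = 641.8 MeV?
5.128 × 10^-25 s

Using the energy-time uncertainty principle:
ΔEΔt ≥ ℏ/2

For a virtual particle borrowing energy ΔE, the maximum lifetime is:
Δt_max = ℏ/(2ΔE)

Converting energy:
ΔE = 641.8 MeV = 1.028e-10 J

Δt_max = (1.055e-34 J·s) / (2 × 1.028e-10 J)
Δt_max = 5.128e-25 s = 5.128 × 10^-25 s

Virtual particles with higher borrowed energy exist for shorter times.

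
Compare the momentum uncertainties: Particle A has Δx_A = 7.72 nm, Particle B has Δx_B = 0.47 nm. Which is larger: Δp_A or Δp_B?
Particle B has the larger minimum momentum uncertainty, by a factor of 16.43.

For each particle, the minimum momentum uncertainty is Δp_min = ℏ/(2Δx):

Particle A: Δp_A = ℏ/(2×7.720e-09 m) = 6.830e-27 kg·m/s
Particle B: Δp_B = ℏ/(2×4.700e-10 m) = 1.122e-25 kg·m/s

Ratio: Δp_B/Δp_A = 16.43

Since Δp_min ∝ 1/Δx, the particle with smaller position uncertainty (B) has larger momentum uncertainty.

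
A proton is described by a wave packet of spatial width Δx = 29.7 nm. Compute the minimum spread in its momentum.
1.775 × 10^-27 kg·m/s

For a wave packet, the spatial width Δx and momentum spread Δp are related by the uncertainty principle:
ΔxΔp ≥ ℏ/2

The minimum momentum spread is:
Δp_min = ℏ/(2Δx)
Δp_min = (1.055e-34 J·s) / (2 × 2.970e-08 m)
Δp_min = 1.775e-27 kg·m/s

A wave packet cannot have both a well-defined position and well-defined momentum.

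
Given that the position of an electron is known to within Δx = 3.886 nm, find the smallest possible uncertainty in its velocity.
14.895 km/s

Using the Heisenberg uncertainty principle and Δp = mΔv:
ΔxΔp ≥ ℏ/2
Δx(mΔv) ≥ ℏ/2

The minimum uncertainty in velocity is:
Δv_min = ℏ/(2mΔx)
Δv_min = (1.055e-34 J·s) / (2 × 9.109e-31 kg × 3.886e-09 m)
Δv_min = 1.490e+04 m/s = 14.895 km/s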